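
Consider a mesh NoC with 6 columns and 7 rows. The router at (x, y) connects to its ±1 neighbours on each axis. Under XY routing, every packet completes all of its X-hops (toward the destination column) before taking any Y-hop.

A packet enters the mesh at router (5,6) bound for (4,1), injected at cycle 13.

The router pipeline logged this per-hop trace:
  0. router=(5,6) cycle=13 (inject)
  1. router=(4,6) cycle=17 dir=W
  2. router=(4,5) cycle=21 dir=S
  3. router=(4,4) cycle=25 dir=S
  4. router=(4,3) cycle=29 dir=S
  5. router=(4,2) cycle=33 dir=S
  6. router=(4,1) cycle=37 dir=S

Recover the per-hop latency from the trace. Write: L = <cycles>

From hop 0 (13) to hop 1 (17): +4 cycles.
That increment is L by definition: L = 4.

L = 4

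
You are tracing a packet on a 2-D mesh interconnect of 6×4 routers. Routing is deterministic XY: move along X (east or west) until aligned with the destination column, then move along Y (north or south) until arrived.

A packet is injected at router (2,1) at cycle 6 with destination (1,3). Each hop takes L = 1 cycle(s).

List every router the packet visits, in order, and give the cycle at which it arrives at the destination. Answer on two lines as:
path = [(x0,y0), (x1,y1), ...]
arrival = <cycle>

path = [(2,1), (1,1), (1,2), (1,3)]
arrival = 9

hop 0: (2,1) @ cyc 6
hop 1: (1,1) @ cyc 7  [W]
hop 2: (1,2) @ cyc 8  [N]
hop 3: (1,3) @ cyc 9  [N]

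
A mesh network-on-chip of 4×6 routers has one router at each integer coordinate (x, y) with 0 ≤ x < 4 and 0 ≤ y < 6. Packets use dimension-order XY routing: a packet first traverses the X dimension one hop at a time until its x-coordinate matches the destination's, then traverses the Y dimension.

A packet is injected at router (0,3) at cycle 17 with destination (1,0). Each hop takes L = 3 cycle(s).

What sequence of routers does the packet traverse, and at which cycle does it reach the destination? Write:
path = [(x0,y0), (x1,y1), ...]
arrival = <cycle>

path = [(0,3), (1,3), (1,2), (1,1), (1,0)]
arrival = 29

t=17: at (0,3)
t=20: at (1,3) after E
t=23: at (1,2) after S
t=26: at (1,1) after S
t=29: at (1,0) after S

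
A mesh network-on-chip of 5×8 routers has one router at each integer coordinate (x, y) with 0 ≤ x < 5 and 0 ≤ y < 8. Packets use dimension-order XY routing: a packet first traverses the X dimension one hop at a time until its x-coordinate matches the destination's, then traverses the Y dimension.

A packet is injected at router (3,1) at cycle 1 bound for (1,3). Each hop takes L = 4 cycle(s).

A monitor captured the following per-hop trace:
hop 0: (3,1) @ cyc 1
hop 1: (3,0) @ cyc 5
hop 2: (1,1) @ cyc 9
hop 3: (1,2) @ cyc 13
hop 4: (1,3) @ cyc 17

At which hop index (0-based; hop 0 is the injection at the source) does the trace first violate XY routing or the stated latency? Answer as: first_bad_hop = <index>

[1] (+0,-1) / 4c ⇒ BAD: Y-move but x=3≠1

first_bad_hop = 1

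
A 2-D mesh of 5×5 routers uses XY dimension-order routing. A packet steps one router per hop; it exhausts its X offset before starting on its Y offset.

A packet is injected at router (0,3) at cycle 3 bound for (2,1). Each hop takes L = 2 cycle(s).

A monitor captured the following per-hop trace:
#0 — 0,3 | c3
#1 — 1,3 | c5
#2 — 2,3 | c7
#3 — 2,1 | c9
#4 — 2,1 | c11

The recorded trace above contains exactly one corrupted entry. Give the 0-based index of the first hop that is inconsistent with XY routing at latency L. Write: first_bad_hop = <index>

[1] (+1,+0) / 2c ⇒ ok
[2] (+1,+0) / 2c ⇒ ok
[3] (+0,-2) / 2c ⇒ BAD: non-unit step

first_bad_hop = 3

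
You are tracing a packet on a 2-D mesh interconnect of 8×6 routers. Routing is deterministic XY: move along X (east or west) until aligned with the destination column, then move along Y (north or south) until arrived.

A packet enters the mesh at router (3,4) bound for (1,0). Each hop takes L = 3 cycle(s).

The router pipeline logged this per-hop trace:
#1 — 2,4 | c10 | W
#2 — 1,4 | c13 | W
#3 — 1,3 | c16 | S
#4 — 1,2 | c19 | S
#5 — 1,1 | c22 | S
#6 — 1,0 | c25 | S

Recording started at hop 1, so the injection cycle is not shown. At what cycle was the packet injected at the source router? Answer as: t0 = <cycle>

At hop 1 the cycle is 10; in general cyc_k = t0 + kL.
t0 = cyc[1] − L = 10 − 3 = 7.

t0 = 7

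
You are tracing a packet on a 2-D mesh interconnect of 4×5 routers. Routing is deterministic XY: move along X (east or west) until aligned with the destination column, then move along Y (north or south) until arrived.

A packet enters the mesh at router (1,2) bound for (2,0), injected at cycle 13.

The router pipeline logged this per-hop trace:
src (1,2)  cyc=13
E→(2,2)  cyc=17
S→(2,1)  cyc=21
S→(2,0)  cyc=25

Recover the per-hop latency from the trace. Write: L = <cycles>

Between hops 0 and 1 the cycle counter advances 17 − 13 = 4.
One hop costs L cycles, so L = 4.

L = 4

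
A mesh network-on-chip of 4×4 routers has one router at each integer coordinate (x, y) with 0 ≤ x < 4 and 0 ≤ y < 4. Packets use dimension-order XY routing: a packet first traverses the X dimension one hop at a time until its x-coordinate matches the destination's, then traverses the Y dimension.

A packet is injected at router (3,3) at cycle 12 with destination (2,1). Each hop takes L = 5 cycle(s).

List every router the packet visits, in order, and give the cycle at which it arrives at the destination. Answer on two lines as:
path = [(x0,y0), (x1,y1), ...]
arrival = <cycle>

path = [(3,3), (2,3), (2,2), (2,1)]
arrival = 27

#0 — 3,3 | c12
#1 — 2,3 | c17 | W
#2 — 2,2 | c22 | S
#3 — 2,1 | c27 | S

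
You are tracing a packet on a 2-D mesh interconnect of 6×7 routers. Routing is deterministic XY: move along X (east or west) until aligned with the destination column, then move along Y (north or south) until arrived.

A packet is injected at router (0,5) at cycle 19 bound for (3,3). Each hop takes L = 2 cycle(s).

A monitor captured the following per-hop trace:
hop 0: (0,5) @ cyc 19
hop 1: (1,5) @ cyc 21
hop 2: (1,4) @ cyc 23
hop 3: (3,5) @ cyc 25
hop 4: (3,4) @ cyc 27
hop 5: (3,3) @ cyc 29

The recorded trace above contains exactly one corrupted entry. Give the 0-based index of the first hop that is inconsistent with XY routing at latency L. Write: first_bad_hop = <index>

first_bad_hop = 2

  1: Δx=+1 Δy=+0 Δt=2 [ok]
  2: Δx=+0 Δy=-1 Δt=2 [BAD: Y-move but x=1≠3]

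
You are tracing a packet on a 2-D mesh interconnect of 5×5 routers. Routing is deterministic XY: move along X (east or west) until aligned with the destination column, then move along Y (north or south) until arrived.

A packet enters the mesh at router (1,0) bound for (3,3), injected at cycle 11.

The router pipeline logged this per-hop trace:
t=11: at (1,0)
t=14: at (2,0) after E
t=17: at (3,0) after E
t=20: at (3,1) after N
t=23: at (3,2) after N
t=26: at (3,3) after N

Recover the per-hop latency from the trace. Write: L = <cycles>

cyc[1] − cyc[0] = 14 − 11 = 3.
Each hop adds L, hence L = 3.

L = 3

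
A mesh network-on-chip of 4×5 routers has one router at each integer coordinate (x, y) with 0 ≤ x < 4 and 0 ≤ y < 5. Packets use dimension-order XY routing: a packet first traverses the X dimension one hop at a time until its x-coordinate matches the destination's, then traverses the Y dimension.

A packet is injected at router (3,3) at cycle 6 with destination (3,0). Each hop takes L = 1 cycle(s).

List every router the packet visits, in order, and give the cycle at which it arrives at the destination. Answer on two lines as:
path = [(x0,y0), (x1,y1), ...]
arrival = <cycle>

path = [(3,3), (3,2), (3,1), (3,0)]
arrival = 9

  0. router=(3,3) cycle=6 (inject)
  1. router=(3,2) cycle=7 dir=S
  2. router=(3,1) cycle=8 dir=S
  3. router=(3,0) cycle=9 dir=S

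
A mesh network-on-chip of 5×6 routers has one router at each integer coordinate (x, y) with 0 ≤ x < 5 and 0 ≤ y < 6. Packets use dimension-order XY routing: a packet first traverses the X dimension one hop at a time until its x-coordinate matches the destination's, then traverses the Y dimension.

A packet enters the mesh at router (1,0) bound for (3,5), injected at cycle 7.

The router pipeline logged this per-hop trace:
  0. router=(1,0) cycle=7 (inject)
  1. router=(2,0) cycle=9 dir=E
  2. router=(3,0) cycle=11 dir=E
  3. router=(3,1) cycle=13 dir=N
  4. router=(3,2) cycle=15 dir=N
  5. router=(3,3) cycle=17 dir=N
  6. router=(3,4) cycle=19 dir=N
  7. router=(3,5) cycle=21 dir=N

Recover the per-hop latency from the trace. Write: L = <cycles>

L = 2

From hop 0 (7) to hop 1 (9): +2 cycles.
Per-hop latency L = Δcyc = 2.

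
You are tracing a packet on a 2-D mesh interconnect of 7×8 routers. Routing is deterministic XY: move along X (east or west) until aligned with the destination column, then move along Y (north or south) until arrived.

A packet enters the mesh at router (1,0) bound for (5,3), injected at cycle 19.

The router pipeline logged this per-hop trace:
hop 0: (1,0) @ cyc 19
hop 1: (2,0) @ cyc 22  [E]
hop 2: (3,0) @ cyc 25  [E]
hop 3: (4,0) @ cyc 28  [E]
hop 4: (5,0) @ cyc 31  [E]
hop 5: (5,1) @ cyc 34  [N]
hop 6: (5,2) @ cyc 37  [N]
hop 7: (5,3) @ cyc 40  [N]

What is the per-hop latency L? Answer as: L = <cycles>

L = 3

Δcyc across hop 0→1: 22 − 19 = 3.
Per-hop latency L = Δcyc = 3.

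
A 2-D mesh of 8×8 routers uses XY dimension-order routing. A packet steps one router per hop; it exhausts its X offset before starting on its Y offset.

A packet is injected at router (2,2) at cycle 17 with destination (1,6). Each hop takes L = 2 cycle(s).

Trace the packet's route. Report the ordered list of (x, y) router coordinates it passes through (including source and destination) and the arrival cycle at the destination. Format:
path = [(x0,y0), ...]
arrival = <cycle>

  0. router=(2,2) cycle=17 (inject)
  1. router=(1,2) cycle=19 dir=W
  2. router=(1,3) cycle=21 dir=N
  3. router=(1,4) cycle=23 dir=N
  4. router=(1,5) cycle=25 dir=N
  5. router=(1,6) cycle=27 dir=N

path = [(2,2), (1,2), (1,3), (1,4), (1,5), (1,6)]
arrival = 27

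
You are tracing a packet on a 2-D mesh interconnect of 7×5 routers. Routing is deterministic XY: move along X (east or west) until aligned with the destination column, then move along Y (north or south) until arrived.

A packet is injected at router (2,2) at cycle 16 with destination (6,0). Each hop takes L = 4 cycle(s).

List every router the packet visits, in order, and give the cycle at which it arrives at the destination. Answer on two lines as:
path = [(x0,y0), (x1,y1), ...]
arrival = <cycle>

path = [(2,2), (3,2), (4,2), (5,2), (6,2), (6,1), (6,0)]
arrival = 40

src (2,2)  cyc=16
E→(3,2)  cyc=20
E→(4,2)  cyc=24
E→(5,2)  cyc=28
E→(6,2)  cyc=32
S→(6,1)  cyc=36
S→(6,0)  cyc=40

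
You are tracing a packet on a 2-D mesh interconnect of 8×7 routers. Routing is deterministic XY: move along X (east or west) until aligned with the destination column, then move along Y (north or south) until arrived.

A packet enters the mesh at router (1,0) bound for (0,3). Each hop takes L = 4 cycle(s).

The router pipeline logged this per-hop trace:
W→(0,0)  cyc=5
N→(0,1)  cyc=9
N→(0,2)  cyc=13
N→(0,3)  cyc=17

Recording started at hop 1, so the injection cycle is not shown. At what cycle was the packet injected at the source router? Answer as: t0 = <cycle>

t0 = 1

Hop 1 reached at cycle 5; hop k is at t0 + k·L.
Therefore t0 = 5 − L = 1.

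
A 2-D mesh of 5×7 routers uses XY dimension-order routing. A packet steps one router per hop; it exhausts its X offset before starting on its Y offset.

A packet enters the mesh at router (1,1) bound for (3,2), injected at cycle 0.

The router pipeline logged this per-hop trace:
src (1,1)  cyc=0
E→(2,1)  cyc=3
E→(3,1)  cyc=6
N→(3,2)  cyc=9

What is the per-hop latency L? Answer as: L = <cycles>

cyc[1] − cyc[0] = 3 − 0 = 3.
That increment is L by definition: L = 3.

L = 3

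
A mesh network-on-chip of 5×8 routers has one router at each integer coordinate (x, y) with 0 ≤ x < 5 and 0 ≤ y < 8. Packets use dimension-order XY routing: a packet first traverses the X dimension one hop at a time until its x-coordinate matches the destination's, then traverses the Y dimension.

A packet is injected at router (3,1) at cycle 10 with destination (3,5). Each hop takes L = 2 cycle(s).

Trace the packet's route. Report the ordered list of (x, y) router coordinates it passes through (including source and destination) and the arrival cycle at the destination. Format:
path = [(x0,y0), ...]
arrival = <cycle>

[0] x=3 y=1 t=10
[1] x=3 y=2 t=12 →N
[2] x=3 y=3 t=14 →N
[3] x=3 y=4 t=16 →N
[4] x=3 y=5 t=18 →N

path = [(3,1), (3,2), (3,3), (3,4), (3,5)]
arrival = 18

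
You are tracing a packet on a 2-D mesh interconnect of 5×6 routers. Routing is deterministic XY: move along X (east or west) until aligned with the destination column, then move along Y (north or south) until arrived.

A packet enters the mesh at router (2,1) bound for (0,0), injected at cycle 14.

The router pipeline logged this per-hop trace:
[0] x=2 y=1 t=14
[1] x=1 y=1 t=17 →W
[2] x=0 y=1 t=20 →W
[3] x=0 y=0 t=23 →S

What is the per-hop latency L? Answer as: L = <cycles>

L = 3

From hop 0 (14) to hop 1 (17): +3 cycles.
Per-hop latency L = Δcyc = 3.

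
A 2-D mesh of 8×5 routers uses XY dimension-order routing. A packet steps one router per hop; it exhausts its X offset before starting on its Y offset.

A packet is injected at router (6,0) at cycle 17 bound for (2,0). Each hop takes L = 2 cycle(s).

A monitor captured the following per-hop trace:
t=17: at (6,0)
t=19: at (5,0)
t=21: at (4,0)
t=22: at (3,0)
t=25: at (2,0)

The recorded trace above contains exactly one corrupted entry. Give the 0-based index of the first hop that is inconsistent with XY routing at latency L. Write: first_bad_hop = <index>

  1: Δx=-1 Δy=+0 Δt=2 [ok]
  2: Δx=-1 Δy=+0 Δt=2 [ok]
  3: Δx=-1 Δy=+0 Δt=1 [BAD: Δcyc=1≠L]

first_bad_hop = 3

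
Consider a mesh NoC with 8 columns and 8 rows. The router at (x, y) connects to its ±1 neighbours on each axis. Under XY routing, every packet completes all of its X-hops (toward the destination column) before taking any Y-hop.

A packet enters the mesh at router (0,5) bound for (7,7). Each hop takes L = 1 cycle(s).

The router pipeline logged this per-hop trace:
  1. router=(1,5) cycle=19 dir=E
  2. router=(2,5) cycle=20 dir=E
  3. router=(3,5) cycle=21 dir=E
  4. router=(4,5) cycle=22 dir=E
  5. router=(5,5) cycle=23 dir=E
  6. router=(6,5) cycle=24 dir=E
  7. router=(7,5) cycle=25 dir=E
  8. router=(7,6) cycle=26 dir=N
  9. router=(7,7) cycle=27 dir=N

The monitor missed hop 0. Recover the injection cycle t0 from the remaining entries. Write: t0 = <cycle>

t0 = 18

Hop 1 reached at cycle 19; hop k is at t0 + k·L.
So t0 = 19 − 1·1 = 18.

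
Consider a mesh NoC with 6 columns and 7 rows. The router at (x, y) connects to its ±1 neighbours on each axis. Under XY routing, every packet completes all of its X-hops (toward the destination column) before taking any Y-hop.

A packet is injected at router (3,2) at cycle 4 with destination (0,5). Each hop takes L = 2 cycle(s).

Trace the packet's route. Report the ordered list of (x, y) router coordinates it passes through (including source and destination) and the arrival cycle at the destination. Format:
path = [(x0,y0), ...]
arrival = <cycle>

hop 0: (3,2) @ cyc 4
hop 1: (2,2) @ cyc 6  [W]
hop 2: (1,2) @ cyc 8  [W]
hop 3: (0,2) @ cyc 10  [W]
hop 4: (0,3) @ cyc 12  [N]
hop 5: (0,4) @ cyc 14  [N]
hop 6: (0,5) @ cyc 16  [N]

path = [(3,2), (2,2), (1,2), (0,2), (0,3), (0,4), (0,5)]
arrival = 16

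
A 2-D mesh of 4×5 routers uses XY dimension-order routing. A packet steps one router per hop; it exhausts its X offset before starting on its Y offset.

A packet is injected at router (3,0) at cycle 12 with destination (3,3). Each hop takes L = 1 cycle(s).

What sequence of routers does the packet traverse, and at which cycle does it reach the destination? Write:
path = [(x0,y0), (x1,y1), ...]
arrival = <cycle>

path = [(3,0), (3,1), (3,2), (3,3)]
arrival = 15

  0. router=(3,0) cycle=12 (inject)
  1. router=(3,1) cycle=13 dir=N
  2. router=(3,2) cycle=14 dir=N
  3. router=(3,3) cycle=15 dir=N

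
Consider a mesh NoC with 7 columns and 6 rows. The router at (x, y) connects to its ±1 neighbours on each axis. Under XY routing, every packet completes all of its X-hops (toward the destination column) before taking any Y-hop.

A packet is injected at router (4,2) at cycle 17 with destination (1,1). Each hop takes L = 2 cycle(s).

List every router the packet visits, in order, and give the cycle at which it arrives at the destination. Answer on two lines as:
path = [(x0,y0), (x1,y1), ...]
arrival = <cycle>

path = [(4,2), (3,2), (2,2), (1,2), (1,1)]
arrival = 25

hop 0: (4,2) @ cyc 17
hop 1: (3,2) @ cyc 19  [W]
hop 2: (2,2) @ cyc 21  [W]
hop 3: (1,2) @ cyc 23  [W]
hop 4: (1,1) @ cyc 25  [S]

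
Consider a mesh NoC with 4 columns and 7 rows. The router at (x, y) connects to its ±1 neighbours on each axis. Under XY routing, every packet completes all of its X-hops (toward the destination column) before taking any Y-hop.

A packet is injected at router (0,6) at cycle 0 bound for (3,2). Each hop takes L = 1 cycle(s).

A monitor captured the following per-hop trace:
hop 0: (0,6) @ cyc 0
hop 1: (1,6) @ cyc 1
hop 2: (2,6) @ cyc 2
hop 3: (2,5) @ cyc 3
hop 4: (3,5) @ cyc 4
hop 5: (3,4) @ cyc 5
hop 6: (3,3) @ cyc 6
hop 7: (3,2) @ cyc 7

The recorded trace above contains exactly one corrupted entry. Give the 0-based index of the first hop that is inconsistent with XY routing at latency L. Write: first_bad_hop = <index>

first_bad_hop = 3

check 1→ d=(1,0) cyc+1: ok
check 2→ d=(1,0) cyc+1: ok
check 3→ d=(0,-1) cyc+1: BAD: Y-move but x=2≠3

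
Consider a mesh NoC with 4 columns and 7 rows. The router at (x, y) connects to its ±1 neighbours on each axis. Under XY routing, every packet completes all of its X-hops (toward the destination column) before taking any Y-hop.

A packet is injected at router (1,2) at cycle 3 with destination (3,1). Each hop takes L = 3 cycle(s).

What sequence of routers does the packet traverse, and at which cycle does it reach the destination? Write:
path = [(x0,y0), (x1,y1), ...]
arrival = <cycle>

path = [(1,2), (2,2), (3,2), (3,1)]
arrival = 12

  0. router=(1,2) cycle=3 (inject)
  1. router=(2,2) cycle=6 dir=E
  2. router=(3,2) cycle=9 dir=E
  3. router=(3,1) cycle=12 dir=S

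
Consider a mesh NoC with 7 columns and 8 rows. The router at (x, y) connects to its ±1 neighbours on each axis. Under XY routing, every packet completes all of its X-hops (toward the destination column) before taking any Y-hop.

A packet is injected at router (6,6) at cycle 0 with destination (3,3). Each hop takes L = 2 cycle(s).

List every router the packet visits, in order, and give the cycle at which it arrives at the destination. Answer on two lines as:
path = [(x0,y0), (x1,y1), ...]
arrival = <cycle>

  0. router=(6,6) cycle=0 (inject)
  1. router=(5,6) cycle=2 dir=W
  2. router=(4,6) cycle=4 dir=W
  3. router=(3,6) cycle=6 dir=W
  4. router=(3,5) cycle=8 dir=S
  5. router=(3,4) cycle=10 dir=S
  6. router=(3,3) cycle=12 dir=S

path = [(6,6), (5,6), (4,6), (3,6), (3,5), (3,4), (3,3)]
arrival = 12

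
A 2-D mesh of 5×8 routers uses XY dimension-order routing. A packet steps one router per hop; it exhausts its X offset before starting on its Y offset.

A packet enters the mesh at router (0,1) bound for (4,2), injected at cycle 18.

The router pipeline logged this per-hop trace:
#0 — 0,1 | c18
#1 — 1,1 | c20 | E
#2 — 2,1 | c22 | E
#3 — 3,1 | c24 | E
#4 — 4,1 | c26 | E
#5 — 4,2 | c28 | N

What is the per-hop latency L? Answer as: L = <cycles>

cyc[1] − cyc[0] = 20 − 18 = 2.
Each hop adds L, hence L = 2.

L = 2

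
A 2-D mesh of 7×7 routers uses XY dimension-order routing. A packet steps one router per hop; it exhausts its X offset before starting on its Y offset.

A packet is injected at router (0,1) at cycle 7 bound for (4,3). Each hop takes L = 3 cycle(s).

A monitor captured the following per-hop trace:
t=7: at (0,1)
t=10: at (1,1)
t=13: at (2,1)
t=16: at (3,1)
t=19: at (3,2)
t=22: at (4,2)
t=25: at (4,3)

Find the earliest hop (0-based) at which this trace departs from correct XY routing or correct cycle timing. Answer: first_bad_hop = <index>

check 1→ d=(1,0) cyc+3: ok
check 2→ d=(1,0) cyc+3: ok
check 3→ d=(1,0) cyc+3: ok
check 4→ d=(0,1) cyc+3: BAD: Y-move but x=3≠4

first_bad_hop = 4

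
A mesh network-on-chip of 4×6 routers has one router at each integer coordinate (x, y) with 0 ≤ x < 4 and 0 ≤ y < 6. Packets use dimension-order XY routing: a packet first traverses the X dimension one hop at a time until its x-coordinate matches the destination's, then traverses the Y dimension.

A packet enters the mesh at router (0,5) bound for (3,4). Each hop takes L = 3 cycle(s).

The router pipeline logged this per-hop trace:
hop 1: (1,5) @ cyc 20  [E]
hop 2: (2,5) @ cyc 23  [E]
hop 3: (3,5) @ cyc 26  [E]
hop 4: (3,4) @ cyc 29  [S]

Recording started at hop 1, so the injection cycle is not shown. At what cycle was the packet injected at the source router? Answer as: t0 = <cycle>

cyc[1] = 20 and cyc[k] = t0 + k·L for every k.
Therefore t0 = 20 − L = 17.

t0 = 17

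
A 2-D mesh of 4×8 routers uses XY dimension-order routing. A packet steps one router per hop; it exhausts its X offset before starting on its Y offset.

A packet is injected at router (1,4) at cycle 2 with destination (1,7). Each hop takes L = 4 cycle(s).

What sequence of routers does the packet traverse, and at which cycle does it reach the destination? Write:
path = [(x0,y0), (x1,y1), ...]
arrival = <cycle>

  0. router=(1,4) cycle=2 (inject)
  1. router=(1,5) cycle=6 dir=N
  2. router=(1,6) cycle=10 dir=N
  3. router=(1,7) cycle=14 dir=N

path = [(1,4), (1,5), (1,6), (1,7)]
arrival = 14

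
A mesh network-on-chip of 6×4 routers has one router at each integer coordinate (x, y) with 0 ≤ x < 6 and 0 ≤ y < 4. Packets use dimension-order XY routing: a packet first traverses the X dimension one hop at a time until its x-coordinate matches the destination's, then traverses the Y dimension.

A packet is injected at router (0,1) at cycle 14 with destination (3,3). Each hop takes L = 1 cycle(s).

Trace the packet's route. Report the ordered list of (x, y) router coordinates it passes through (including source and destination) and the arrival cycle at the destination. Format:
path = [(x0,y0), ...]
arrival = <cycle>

#0 — 0,1 | c14
#1 — 1,1 | c15 | E
#2 — 2,1 | c16 | E
#3 — 3,1 | c17 | E
#4 — 3,2 | c18 | N
#5 — 3,3 | c19 | N

path = [(0,1), (1,1), (2,1), (3,1), (3,2), (3,3)]
arrival = 19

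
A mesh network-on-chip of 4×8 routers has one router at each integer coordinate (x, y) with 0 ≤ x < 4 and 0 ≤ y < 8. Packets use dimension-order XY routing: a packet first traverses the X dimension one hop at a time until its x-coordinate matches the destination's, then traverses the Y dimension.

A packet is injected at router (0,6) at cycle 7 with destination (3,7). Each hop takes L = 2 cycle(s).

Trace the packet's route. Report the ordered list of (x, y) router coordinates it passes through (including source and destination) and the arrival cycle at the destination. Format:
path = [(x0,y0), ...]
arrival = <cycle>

  0. router=(0,6) cycle=7 (inject)
  1. router=(1,6) cycle=9 dir=E
  2. router=(2,6) cycle=11 dir=E
  3. router=(3,6) cycle=13 dir=E
  4. router=(3,7) cycle=15 dir=N

path = [(0,6), (1,6), (2,6), (3,6), (3,7)]
arrival = 15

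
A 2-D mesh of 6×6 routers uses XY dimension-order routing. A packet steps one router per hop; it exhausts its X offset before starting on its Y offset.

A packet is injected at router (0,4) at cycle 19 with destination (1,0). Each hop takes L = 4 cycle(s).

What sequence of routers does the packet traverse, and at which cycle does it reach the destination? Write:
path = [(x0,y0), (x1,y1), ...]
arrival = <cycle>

hop 0: (0,4) @ cyc 19
hop 1: (1,4) @ cyc 23  [E]
hop 2: (1,3) @ cyc 27  [S]
hop 3: (1,2) @ cyc 31  [S]
hop 4: (1,1) @ cyc 35  [S]
hop 5: (1,0) @ cyc 39  [S]

path = [(0,4), (1,4), (1,3), (1,2), (1,1), (1,0)]
arrival = 39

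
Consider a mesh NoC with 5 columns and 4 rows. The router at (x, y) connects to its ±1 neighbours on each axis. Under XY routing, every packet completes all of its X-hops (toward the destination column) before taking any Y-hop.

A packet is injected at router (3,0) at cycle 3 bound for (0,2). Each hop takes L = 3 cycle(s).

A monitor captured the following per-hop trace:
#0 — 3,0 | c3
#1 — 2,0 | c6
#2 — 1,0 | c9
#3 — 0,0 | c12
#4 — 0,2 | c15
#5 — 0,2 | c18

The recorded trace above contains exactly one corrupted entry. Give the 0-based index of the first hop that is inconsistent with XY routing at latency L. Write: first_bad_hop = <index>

check 1→ d=(-1,0) cyc+3: ok
check 2→ d=(-1,0) cyc+3: ok
check 3→ d=(-1,0) cyc+3: ok
check 4→ d=(0,2) cyc+3: BAD: non-unit step

first_bad_hop = 4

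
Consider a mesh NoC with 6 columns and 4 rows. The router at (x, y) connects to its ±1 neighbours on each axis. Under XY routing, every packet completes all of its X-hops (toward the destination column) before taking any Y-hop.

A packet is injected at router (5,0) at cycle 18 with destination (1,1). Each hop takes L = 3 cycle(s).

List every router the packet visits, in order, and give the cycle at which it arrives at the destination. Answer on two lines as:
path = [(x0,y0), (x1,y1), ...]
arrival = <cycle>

path = [(5,0), (4,0), (3,0), (2,0), (1,0), (1,1)]
arrival = 33

t=18: at (5,0)
t=21: at (4,0) after W
t=24: at (3,0) after W
t=27: at (2,0) after W
t=30: at (1,0) after W
t=33: at (1,1) after N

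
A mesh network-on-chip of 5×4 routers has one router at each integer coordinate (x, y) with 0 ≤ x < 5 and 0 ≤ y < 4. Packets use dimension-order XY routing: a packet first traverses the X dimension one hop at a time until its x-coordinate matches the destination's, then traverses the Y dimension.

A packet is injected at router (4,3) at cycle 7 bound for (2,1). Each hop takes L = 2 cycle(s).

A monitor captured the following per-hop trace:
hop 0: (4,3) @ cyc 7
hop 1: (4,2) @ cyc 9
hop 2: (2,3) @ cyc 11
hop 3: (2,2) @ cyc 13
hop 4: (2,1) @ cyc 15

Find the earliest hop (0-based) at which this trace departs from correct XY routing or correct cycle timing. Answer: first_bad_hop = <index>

hop 1: step (+0,-1), +2 cyc — BAD: Y-move but x=4≠2

first_bad_hop = 1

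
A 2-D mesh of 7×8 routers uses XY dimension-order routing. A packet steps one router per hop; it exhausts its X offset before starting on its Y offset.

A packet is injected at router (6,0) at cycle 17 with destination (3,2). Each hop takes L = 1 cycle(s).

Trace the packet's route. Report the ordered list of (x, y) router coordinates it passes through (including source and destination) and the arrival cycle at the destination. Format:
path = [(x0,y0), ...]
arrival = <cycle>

src (6,0)  cyc=17
W→(5,0)  cyc=18
W→(4,0)  cyc=19
W→(3,0)  cyc=20
N→(3,1)  cyc=21
N→(3,2)  cyc=22

path = [(6,0), (5,0), (4,0), (3,0), (3,1), (3,2)]
arrival = 22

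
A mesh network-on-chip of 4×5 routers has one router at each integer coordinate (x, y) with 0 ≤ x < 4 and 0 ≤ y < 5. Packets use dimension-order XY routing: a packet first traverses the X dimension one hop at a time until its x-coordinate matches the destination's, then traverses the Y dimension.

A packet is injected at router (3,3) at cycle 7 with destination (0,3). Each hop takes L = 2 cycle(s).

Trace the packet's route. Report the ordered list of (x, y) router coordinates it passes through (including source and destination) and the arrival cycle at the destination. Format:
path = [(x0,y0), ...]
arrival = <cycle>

src (3,3)  cyc=7
W→(2,3)  cyc=9
W→(1,3)  cyc=11
W→(0,3)  cyc=13

path = [(3,3), (2,3), (1,3), (0,3)]
arrival = 13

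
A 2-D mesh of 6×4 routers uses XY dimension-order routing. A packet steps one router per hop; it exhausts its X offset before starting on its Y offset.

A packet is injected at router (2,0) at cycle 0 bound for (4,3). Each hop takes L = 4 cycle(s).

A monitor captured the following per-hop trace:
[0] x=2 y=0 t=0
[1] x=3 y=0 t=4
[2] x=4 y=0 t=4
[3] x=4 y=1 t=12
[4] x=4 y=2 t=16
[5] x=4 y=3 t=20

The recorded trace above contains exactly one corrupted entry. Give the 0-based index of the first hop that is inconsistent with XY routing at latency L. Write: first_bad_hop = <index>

[1] (+1,+0) / 4c ⇒ ok
[2] (+1,+0) / 0c ⇒ BAD: Δcyc=0≠L

first_bad_hop = 2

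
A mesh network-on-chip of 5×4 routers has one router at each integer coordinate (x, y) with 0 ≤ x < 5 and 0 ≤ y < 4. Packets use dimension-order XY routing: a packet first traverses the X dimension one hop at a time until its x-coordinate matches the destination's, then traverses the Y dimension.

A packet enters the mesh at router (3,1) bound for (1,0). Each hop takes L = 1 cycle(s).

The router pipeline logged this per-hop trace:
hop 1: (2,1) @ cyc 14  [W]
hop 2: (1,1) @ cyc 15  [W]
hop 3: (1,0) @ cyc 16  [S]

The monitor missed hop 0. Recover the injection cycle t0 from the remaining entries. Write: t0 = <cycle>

cyc[1] = 14 and cyc[k] = t0 + k·L for every k.
t0 = cyc[1] − L = 14 − 1 = 13.

t0 = 13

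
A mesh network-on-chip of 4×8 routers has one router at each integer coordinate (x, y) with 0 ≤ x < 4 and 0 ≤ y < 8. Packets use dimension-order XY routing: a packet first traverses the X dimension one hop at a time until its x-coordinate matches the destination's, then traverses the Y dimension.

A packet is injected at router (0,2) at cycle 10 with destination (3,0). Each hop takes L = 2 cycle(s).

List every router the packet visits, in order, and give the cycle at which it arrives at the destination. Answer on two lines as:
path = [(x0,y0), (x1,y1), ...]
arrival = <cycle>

path = [(0,2), (1,2), (2,2), (3,2), (3,1), (3,0)]
arrival = 20

src (0,2)  cyc=10
E→(1,2)  cyc=12
E→(2,2)  cyc=14
E→(3,2)  cyc=16
S→(3,1)  cyc=18
S→(3,0)  cyc=20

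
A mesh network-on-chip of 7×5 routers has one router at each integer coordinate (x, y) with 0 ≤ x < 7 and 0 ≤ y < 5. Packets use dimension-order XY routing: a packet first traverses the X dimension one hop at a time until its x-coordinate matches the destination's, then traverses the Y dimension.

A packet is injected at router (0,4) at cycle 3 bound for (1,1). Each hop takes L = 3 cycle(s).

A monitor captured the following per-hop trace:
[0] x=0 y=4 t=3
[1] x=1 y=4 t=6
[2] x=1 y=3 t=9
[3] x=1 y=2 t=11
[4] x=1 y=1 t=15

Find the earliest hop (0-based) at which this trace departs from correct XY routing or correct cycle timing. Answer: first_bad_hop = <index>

hop 1: step (+1,+0), +3 cyc — ok
hop 2: step (+0,-1), +3 cyc — ok
hop 3: step (+0,-1), +2 cyc — BAD: Δcyc=2≠L

first_bad_hop = 3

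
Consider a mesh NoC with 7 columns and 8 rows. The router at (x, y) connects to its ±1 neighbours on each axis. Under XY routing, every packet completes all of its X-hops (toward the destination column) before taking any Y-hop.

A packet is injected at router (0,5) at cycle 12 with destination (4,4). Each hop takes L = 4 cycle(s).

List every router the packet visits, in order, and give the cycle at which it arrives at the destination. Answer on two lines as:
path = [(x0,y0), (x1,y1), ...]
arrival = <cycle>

t=12: at (0,5)
t=16: at (1,5) after E
t=20: at (2,5) after E
t=24: at (3,5) after E
t=28: at (4,5) after E
t=32: at (4,4) after S

path = [(0,5), (1,5), (2,5), (3,5), (4,5), (4,4)]
arrival = 32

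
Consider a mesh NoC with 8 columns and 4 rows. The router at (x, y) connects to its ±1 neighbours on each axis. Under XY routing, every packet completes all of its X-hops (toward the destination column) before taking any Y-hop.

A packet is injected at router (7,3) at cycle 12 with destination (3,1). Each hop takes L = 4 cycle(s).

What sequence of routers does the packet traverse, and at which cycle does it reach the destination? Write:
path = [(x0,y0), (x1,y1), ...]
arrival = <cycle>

path = [(7,3), (6,3), (5,3), (4,3), (3,3), (3,2), (3,1)]
arrival = 36

  0. router=(7,3) cycle=12 (inject)
  1. router=(6,3) cycle=16 dir=W
  2. router=(5,3) cycle=20 dir=W
  3. router=(4,3) cycle=24 dir=W
  4. router=(3,3) cycle=28 dir=W
  5. router=(3,2) cycle=32 dir=S
  6. router=(3,1) cycle=36 dir=S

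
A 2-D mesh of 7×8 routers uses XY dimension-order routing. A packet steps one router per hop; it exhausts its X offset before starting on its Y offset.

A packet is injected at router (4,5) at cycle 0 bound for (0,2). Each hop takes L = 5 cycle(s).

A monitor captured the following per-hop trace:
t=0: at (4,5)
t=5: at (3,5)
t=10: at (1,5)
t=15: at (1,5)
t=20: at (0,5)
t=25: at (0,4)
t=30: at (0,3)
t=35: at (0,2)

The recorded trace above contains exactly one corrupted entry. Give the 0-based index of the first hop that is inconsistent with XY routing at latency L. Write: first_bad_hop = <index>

check 1→ d=(-1,0) cyc+5: ok
check 2→ d=(-2,0) cyc+5: BAD: non-unit step

first_bad_hop = 2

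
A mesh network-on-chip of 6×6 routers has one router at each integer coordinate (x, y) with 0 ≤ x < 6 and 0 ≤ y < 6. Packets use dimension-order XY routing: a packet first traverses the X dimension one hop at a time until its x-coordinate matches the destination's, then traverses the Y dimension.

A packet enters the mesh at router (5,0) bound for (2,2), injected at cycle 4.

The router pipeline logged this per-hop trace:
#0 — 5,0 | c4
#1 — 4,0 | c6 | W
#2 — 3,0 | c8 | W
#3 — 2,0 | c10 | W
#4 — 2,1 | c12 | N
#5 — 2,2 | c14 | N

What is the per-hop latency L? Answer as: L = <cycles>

Between hops 0 and 1 the cycle counter advances 6 − 4 = 2.
Each hop adds L, hence L = 2.

L = 2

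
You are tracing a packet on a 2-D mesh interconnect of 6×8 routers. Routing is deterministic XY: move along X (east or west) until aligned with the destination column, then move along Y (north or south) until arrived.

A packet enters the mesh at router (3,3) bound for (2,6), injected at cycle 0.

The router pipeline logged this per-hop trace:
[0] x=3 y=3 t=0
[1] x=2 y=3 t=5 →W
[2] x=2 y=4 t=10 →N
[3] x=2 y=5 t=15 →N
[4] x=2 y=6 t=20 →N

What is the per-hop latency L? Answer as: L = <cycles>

L = 5

From hop 0 (0) to hop 1 (5): +5 cycles.
One hop costs L cycles, so L = 5.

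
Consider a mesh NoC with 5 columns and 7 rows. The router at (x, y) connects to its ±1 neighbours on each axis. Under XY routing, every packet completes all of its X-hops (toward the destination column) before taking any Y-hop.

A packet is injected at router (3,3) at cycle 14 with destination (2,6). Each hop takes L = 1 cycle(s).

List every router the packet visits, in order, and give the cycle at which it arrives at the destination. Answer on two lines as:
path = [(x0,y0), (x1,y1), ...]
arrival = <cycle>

t=14: at (3,3)
t=15: at (2,3) after W
t=16: at (2,4) after N
t=17: at (2,5) after N
t=18: at (2,6) after N

path = [(3,3), (2,3), (2,4), (2,5), (2,6)]
arrival = 18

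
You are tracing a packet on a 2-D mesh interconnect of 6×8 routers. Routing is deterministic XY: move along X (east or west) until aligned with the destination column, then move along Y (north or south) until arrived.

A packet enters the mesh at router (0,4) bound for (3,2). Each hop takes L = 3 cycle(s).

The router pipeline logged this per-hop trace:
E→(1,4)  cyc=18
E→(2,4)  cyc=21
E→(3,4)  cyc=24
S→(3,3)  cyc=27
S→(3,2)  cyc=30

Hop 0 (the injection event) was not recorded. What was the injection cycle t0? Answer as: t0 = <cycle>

t0 = 15

The first recorded entry is hop 1 at cycle 18.
Therefore t0 = 18 − L = 15.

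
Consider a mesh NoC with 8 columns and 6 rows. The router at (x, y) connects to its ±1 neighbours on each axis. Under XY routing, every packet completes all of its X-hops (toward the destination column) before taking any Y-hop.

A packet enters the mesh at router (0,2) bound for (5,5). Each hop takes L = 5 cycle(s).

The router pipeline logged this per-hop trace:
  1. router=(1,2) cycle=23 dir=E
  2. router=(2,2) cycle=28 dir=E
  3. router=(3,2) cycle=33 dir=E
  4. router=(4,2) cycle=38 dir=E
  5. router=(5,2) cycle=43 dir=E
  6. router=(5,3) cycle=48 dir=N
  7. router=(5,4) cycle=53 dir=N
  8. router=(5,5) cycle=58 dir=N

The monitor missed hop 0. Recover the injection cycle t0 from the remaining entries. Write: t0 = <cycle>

t0 = 18

At hop 1 the cycle is 23; in general cyc_k = t0 + kL.
So t0 = 23 − 1·5 = 18.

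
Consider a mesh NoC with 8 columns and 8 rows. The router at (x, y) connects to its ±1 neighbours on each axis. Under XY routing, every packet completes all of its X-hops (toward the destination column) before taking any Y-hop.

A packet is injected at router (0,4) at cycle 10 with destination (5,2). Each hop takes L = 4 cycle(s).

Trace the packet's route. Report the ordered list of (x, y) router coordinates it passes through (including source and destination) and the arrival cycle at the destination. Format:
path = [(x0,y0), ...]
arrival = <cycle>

t=10: at (0,4)
t=14: at (1,4) after E
t=18: at (2,4) after E
t=22: at (3,4) after E
t=26: at (4,4) after E
t=30: at (5,4) after E
t=34: at (5,3) after S
t=38: at (5,2) after S

path = [(0,4), (1,4), (2,4), (3,4), (4,4), (5,4), (5,3), (5,2)]
arrival = 38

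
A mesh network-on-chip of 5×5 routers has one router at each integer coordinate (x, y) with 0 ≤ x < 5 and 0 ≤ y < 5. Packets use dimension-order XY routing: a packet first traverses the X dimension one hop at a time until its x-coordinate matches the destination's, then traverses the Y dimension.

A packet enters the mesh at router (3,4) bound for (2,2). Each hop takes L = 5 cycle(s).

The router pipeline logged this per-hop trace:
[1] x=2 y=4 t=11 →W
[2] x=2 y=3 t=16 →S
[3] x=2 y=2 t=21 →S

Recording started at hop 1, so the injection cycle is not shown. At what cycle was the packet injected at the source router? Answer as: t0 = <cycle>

t0 = 6

cyc[1] = 11 and cyc[k] = t0 + k·L for every k.
t0 = cyc[1] − L = 11 − 5 = 6.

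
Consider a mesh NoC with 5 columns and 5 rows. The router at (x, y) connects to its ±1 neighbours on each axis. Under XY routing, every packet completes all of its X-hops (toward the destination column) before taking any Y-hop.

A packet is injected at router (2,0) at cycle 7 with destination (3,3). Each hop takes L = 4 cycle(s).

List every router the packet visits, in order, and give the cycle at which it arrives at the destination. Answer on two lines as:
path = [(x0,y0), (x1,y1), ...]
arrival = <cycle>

path = [(2,0), (3,0), (3,1), (3,2), (3,3)]
arrival = 23

src (2,0)  cyc=7
E→(3,0)  cyc=11
N→(3,1)  cyc=15
N→(3,2)  cyc=19
N→(3,3)  cyc=23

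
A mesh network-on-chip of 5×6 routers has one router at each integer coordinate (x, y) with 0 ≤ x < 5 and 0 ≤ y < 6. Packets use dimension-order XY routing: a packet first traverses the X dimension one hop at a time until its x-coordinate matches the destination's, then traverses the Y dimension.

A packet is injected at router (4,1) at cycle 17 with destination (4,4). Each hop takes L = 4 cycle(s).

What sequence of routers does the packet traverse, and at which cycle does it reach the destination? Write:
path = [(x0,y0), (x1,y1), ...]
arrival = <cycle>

src (4,1)  cyc=17
N→(4,2)  cyc=21
N→(4,3)  cyc=25
N→(4,4)  cyc=29

path = [(4,1), (4,2), (4,3), (4,4)]
arrival = 29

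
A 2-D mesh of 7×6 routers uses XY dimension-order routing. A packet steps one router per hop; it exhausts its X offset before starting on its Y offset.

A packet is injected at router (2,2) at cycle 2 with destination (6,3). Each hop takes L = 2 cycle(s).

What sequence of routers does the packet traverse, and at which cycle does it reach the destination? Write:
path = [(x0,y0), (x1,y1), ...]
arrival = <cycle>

#0 — 2,2 | c2
#1 — 3,2 | c4 | E
#2 — 4,2 | c6 | E
#3 — 5,2 | c8 | E
#4 — 6,2 | c10 | E
#5 — 6,3 | c12 | N

path = [(2,2), (3,2), (4,2), (5,2), (6,2), (6,3)]
arrival = 12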